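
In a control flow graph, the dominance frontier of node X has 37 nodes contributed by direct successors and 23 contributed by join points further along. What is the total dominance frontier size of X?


DF(X) = direct successor contributions + join point contributions
= 37 + 23 = 60

60


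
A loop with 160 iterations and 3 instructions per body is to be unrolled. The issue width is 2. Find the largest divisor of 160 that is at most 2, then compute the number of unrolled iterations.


Largest divisor of 160 <= 2 is 2
New iterations = 160 / 2 = 80

80


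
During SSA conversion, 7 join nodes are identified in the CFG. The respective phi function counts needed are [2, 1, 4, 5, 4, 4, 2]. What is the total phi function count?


Total phi functions = sum of phi functions at each join node
= 2 + 1 + 4 + 5 + 4 + 4 + 2 = 22

22


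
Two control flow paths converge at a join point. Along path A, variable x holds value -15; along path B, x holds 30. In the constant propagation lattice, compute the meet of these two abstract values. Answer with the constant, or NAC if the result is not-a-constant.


Meet operation: if both paths give the same constant, result is that constant; if they differ, result is NAC (not-a-constant).
Path A: -15, Path B: 30 -> differ
Result: not-a-constant -> NAC

NAC


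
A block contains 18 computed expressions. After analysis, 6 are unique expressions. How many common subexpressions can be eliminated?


CSE count = total expressions - unique expressions
= 18 - 6 = 12

12


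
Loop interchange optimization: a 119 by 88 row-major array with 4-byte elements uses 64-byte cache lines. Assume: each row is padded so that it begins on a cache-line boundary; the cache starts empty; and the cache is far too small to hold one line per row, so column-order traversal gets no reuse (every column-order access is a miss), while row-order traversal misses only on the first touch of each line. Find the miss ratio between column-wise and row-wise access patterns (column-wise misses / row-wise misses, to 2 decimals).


Each row occupies 88 * 4 = 352 bytes and starts on a line boundary, so it spans ceil(352 / 64) = 6 cache lines.
Row-major traversal misses (one per line touched): 119 * ceil(88 * 4 / 64) = 714
Column-major traversal misses (no reuse, every access misses): 119 * 88 = 10472
Ratio = 10472 / 714 = 14.67

14.67


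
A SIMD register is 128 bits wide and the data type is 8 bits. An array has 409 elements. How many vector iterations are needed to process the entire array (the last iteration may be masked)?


Width = 128 / 8 = 16 elements per vector op
Iterations = ceil(409 / 16) = 26

26


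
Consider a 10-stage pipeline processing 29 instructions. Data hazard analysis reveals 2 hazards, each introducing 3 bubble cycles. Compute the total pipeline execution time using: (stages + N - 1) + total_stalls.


Base cycles = 10 + 29 - 1 = 38
Total stalls = 2 * 3 = 6
Total = 38 + 6 = 44

44


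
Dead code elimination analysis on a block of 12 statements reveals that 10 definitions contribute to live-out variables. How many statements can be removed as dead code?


Dead code = total statements - live definitions
= 12 - 10 = 2

2


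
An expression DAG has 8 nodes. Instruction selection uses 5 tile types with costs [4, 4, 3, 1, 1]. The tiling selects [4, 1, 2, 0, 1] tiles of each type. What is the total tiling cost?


Total cost = sum(count_i * cost_i)
= 4*4 + 1*4 + 2*3 + 0*1 + 1*1
= 27

27


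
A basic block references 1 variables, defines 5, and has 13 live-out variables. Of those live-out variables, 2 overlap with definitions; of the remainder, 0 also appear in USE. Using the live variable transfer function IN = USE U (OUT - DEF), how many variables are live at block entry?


OUT - DEF: 13 - 2 = 11
|IN| = |USE| + |OUT - DEF| - |USE ∩ (OUT - DEF)| = 1 + 11 - 0 = 12

12


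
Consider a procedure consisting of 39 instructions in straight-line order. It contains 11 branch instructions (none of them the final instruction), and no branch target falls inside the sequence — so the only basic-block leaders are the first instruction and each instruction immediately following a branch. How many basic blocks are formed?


With no in-sequence branch targets, the leaders are the first instruction plus the instruction after each branch.
Number of basic blocks = branches + 1
= 11 + 1 = 12

12


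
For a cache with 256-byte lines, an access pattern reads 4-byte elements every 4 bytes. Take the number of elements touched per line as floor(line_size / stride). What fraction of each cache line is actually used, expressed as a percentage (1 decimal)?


Elements per cache line = floor(256 / 4) = 64
Bytes used = 64 * 4 = 256
Utilization = 256 / 256 * 100 = 100.0%

100.0


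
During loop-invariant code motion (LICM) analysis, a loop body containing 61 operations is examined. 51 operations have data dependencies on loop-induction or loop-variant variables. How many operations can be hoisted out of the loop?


Invariant candidates = total - loop-dependent
= 61 - 51 = 10

10


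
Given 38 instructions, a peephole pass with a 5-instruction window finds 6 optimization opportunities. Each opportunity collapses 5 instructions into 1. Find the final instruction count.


Each match removes 4 instructions.
Total removed = 6 * 4 = 24
Remaining = 38 - 24 = 14

14


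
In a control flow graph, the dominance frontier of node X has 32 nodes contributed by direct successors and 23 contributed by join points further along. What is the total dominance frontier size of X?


DF(X) = direct successor contributions + join point contributions
= 32 + 23 = 55

55


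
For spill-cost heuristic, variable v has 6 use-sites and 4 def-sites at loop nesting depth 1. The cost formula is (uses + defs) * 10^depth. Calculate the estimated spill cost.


uses + defs = 6 + 4 = 10
10^1 = 10
Spill cost = 10 * 10 = 100

100


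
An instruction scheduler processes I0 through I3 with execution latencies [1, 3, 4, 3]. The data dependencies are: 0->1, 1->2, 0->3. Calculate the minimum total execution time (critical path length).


Compute longest path through dependency graph: dist(Ik) = max over predecessors of dist + latency(Ik).
dist(I0) = latency 1 = 1
dist(I1) = dist(I0) + 3 = 1 + 3 = 4
dist(I2) = dist(I1) + 4 = 4 + 4 = 8
dist(I3) = dist(I0) + 3 = 1 + 3 = 4
Critical path = max dist = 8

8


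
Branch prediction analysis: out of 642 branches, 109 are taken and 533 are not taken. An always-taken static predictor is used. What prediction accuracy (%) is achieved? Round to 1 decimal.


Predictor: always-taken
Correct predictions = 109
Accuracy = 109 / 642 * 100 = 17.0%

17.0


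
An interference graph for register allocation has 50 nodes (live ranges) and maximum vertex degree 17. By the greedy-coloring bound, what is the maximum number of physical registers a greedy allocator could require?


Greedy coloring never needs more than (max_degree + 1) colors: when coloring a vertex, at most max_degree neighbors are already colored.
Upper bound = 17 + 1 = 18

18


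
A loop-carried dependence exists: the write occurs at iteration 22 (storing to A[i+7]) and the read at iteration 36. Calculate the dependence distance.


Distance = read iteration - write iteration
= 36 - 22 = 14

14


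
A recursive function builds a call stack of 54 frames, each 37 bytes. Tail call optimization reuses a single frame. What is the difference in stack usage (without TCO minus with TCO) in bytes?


Without TCO: 54 * 37 = 1998 bytes
With TCO: reuse 1 frame = 37 bytes
Savings = 1998 - 37 = 1961

1961


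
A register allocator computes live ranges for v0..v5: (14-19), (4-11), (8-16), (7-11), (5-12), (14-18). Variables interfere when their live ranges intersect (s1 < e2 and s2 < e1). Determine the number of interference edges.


Check all pairs for overlapping intervals.
Two intervals (s1,e1) and (s2,e2) overlap if s1 < e2 and s2 < e1.
v0 (14-19) vs v1..v5: overlaps v2, v5 -> 2
v1 (4-11) vs v2..v5: overlaps v2, v3, v4 -> 3
v2 (8-16) vs v3..v5: overlaps v3, v4, v5 -> 3
v3 (7-11) vs v4..v5: overlaps v4 -> 1
v4 (5-12) vs v5: overlaps none -> 0
Total overlapping pairs = 2 + 3 + 3 + 1 + 0 = 9

9


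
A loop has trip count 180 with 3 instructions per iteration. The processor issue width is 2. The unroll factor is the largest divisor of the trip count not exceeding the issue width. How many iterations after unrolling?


Largest divisor of 180 <= 2 is 2
New iterations = 180 / 2 = 90

90


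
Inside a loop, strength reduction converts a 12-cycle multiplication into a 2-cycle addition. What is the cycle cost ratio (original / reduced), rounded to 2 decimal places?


Ratio = mult_cost / add_cost = 12 / 2 = 6.0

6.0


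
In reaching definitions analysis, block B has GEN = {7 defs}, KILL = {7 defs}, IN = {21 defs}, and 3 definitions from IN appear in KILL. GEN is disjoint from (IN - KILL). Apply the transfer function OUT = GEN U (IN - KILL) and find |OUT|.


IN - KILL: 21 - 3 = 18 surviving definitions
OUT = GEN + surviving = 7 + 18 = 25

25


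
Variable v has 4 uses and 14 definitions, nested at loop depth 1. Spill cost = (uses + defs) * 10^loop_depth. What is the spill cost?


uses + defs = 4 + 14 = 18
10^1 = 10
Spill cost = 18 * 10 = 180

180


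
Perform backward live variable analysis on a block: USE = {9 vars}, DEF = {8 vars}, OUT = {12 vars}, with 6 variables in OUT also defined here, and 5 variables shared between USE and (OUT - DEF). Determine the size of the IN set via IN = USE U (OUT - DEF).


OUT - DEF: 12 - 6 = 6
|IN| = |USE| + |OUT - DEF| - |USE ∩ (OUT - DEF)| = 9 + 6 - 5 = 10

10


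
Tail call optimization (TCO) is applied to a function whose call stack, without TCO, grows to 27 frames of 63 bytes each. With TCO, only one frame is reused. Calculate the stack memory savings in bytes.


Without TCO: 27 * 63 = 1701 bytes
With TCO: reuse 1 frame = 63 bytes
Savings = 1701 - 63 = 1638

1638


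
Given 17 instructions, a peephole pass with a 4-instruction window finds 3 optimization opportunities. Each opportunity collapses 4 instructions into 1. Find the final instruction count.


Each match removes 3 instructions.
Total removed = 3 * 3 = 9
Remaining = 17 - 9 = 8

8


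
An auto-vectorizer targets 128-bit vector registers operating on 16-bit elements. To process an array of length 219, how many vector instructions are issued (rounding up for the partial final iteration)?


Width = 128 / 16 = 8 elements per vector op
Iterations = ceil(219 / 8) = 28

28


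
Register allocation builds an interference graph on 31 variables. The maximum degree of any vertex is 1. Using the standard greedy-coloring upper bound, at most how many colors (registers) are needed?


Greedy coloring never needs more than (max_degree + 1) colors: when coloring a vertex, at most max_degree neighbors are already colored.
Upper bound = 1 + 1 = 2

2


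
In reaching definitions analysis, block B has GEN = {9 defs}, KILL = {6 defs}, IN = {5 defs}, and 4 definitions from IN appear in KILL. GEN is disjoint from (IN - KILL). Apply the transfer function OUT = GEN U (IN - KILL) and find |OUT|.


IN - KILL: 5 - 4 = 1 surviving definitions
OUT = GEN + surviving = 9 + 1 = 10

10


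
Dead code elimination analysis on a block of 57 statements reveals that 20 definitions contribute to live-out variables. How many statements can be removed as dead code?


Dead code = total statements - live definitions
= 57 - 20 = 37

37


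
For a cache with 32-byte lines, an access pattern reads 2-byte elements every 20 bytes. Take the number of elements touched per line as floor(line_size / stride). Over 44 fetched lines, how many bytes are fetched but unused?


Elements per line = floor(32 / 20) = 1
Bytes used per line = 1 * 2 = 2
Wasted per line = 32 - 2 = 30
Total wasted = 30 * 44 = 1320

1320


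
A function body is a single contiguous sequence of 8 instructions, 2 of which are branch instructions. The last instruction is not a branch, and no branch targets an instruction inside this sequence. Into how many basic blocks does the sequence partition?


With no in-sequence branch targets, the leaders are the first instruction plus the instruction after each branch.
Number of basic blocks = branches + 1
= 2 + 1 = 3

3


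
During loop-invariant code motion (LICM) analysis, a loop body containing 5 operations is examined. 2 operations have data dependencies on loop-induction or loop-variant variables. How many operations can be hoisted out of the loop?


Invariant candidates = total - loop-dependent
= 5 - 2 = 3

3


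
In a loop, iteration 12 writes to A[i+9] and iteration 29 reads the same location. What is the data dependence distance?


Distance = read iteration - write iteration
= 29 - 12 = 17

17


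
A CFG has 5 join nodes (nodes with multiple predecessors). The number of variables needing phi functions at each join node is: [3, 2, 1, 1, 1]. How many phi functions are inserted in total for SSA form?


Total phi functions = sum of phi functions at each join node
= 3 + 2 + 1 + 1 + 1 = 8

8


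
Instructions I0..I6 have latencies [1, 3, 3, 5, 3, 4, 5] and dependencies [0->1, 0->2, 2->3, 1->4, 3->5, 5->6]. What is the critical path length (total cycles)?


Compute longest path through dependency graph: dist(Ik) = max over predecessors of dist + latency(Ik).
dist(I0) = latency 1 = 1
dist(I1) = dist(I0) + 3 = 1 + 3 = 4
dist(I2) = dist(I0) + 3 = 1 + 3 = 4
dist(I3) = dist(I2) + 5 = 4 + 5 = 9
dist(I4) = dist(I1) + 3 = 4 + 3 = 7
dist(I5) = dist(I3) + 4 = 9 + 4 = 13
dist(I6) = dist(I5) + 5 = 13 + 5 = 18
Critical path = max dist = 18

18


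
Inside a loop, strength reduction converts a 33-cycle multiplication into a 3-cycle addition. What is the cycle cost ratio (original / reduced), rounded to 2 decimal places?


Ratio = mult_cost / add_cost = 33 / 3 = 11.0

11.0


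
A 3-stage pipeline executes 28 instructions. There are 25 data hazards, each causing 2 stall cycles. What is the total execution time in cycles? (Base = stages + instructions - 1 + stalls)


Base cycles = 3 + 28 - 1 = 30
Total stalls = 25 * 2 = 50
Total = 30 + 50 = 80

80


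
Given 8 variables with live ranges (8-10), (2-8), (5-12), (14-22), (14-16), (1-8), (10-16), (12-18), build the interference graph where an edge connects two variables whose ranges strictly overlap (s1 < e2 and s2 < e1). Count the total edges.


Check all pairs for overlapping intervals.
Two intervals (s1,e1) and (s2,e2) overlap if s1 < e2 and s2 < e1.
v0 (8-10) vs v1..v7: overlaps v2 -> 1
v1 (2-8) vs v2..v7: overlaps v2, v5 -> 2
v2 (5-12) vs v3..v7: overlaps v5, v6 -> 2
v3 (14-22) vs v4..v7: overlaps v4, v6, v7 -> 3
v4 (14-16) vs v5..v7: overlaps v6, v7 -> 2
v5 (1-8) vs v6..v7: overlaps none -> 0
v6 (10-16) vs v7: overlaps v7 -> 1
Total overlapping pairs = 1 + 2 + 2 + 3 + 2 + 0 + 1 = 11

11


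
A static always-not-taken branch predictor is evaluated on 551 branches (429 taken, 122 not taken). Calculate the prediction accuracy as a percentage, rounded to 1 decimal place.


Predictor: always-not-taken
Correct predictions = 122
Accuracy = 122 / 551 * 100 = 22.1%

22.1


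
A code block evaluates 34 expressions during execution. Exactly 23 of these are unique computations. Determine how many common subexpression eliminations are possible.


CSE count = total expressions - unique expressions
= 34 - 23 = 11

11


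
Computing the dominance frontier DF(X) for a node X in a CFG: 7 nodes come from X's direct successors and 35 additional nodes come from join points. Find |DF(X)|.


DF(X) = direct successor contributions + join point contributions
= 7 + 35 = 42

42


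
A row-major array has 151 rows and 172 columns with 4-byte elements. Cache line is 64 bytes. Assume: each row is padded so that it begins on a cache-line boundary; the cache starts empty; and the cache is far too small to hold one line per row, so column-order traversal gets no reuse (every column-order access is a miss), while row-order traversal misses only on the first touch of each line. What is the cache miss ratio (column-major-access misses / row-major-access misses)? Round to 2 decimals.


Each row occupies 172 * 4 = 688 bytes and starts on a line boundary, so it spans ceil(688 / 64) = 11 cache lines.
Row-major traversal misses (one per line touched): 151 * ceil(172 * 4 / 64) = 1661
Column-major traversal misses (no reuse, every access misses): 151 * 172 = 25972
Ratio = 25972 / 1661 = 15.64

15.64


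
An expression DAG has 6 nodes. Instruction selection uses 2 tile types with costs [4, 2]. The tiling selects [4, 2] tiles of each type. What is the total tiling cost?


Total cost = sum(count_i * cost_i)
= 4*4 + 2*2
= 20

20


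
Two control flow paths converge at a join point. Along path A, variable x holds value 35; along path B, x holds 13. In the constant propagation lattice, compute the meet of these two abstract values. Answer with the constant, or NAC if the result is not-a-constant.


Meet operation: if both paths give the same constant, result is that constant; if they differ, result is NAC (not-a-constant).
Path A: 35, Path B: 13 -> differ
Result: not-a-constant -> NAC

NAC


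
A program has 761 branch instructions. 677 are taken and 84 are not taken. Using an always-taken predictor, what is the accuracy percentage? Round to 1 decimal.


Predictor: always-taken
Correct predictions = 677
Accuracy = 677 / 761 * 100 = 89.0%

89.0


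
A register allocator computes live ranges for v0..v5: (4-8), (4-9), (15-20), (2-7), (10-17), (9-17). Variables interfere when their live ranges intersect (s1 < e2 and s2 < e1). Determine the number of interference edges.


Check all pairs for overlapping intervals.
Two intervals (s1,e1) and (s2,e2) overlap if s1 < e2 and s2 < e1.
v0 (4-8) vs v1..v5: overlaps v1, v3 -> 2
v1 (4-9) vs v2..v5: overlaps v3 -> 1
v2 (15-20) vs v3..v5: overlaps v4, v5 -> 2
v3 (2-7) vs v4..v5: overlaps none -> 0
v4 (10-17) vs v5: overlaps v5 -> 1
Total overlapping pairs = 2 + 1 + 2 + 0 + 1 = 6

6


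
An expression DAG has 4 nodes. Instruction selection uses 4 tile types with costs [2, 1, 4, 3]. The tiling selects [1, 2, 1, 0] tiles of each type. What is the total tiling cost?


Total cost = sum(count_i * cost_i)
= 1*2 + 2*1 + 1*4 + 0*3
= 8

8


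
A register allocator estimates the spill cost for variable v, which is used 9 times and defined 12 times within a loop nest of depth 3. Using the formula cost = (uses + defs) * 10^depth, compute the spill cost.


uses + defs = 9 + 12 = 21
10^3 = 1000
Spill cost = 21 * 1000 = 21000

21000


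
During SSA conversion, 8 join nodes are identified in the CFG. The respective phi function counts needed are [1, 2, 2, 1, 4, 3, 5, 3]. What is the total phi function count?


Total phi functions = sum of phi functions at each join node
= 1 + 2 + 2 + 1 + 4 + 3 + 5 + 3 = 21

21


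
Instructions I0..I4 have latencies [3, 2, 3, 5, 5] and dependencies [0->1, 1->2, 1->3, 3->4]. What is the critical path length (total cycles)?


Compute longest path through dependency graph: dist(Ik) = max over predecessors of dist + latency(Ik).
dist(I0) = latency 3 = 3
dist(I1) = dist(I0) + 2 = 3 + 2 = 5
dist(I2) = dist(I1) + 3 = 5 + 3 = 8
dist(I3) = dist(I1) + 5 = 5 + 5 = 10
dist(I4) = dist(I3) + 5 = 10 + 5 = 15
Critical path = max dist = 15

15


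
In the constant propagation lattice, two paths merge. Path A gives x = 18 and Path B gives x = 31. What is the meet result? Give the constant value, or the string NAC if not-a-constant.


Meet operation: if both paths give the same constant, result is that constant; if they differ, result is NAC (not-a-constant).
Path A: 18, Path B: 31 -> differ
Result: not-a-constant -> NAC

NAC


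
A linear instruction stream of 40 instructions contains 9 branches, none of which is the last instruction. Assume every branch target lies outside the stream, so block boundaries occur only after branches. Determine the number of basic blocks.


With no in-sequence branch targets, the leaders are the first instruction plus the instruction after each branch.
Number of basic blocks = branches + 1
= 9 + 1 = 10

10


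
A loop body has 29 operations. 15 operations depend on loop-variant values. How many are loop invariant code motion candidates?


Invariant candidates = total - loop-dependent
= 29 - 15 = 14

14


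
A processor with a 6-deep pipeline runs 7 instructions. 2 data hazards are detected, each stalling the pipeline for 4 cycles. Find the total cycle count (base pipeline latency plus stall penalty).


Base cycles = 6 + 7 - 1 = 12
Total stalls = 2 * 4 = 8
Total = 12 + 8 = 20

20


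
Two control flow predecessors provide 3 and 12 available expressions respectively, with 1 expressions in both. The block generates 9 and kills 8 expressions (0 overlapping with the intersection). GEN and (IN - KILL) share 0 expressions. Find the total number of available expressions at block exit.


IN = intersection of predecessors = 1
IN - KILL = 1 - 0 = 1
|OUT| = |GEN| + |IN - KILL| - |GEN ∩ (IN - KILL)| = 9 + 1 - 0 = 10

10


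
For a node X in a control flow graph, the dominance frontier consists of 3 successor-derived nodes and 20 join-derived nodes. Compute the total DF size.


DF(X) = direct successor contributions + join point contributions
= 3 + 20 = 23

23


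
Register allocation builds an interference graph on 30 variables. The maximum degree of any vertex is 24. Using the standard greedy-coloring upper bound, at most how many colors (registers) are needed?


Greedy coloring never needs more than (max_degree + 1) colors: when coloring a vertex, at most max_degree neighbors are already colored.
Upper bound = 24 + 1 = 25

25


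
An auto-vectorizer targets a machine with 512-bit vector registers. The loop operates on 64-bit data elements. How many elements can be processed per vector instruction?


Width = SIMD bits / data type bits
= 512 / 64 = 8

8


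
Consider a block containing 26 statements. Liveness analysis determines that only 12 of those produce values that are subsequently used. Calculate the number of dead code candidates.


Dead code = total statements - live definitions
= 26 - 12 = 14

14


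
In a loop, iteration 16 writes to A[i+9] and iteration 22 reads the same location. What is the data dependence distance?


Distance = read iteration - write iteration
= 22 - 16 = 6

6


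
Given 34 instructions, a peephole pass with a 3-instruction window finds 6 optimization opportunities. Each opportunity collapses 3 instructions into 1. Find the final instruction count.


Each match removes 2 instructions.
Total removed = 6 * 2 = 12
Remaining = 34 - 12 = 22

22


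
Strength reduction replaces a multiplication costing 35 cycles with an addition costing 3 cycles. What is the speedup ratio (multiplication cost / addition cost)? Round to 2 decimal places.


Ratio = mult_cost / add_cost = 35 / 3 = 11.67

11.67


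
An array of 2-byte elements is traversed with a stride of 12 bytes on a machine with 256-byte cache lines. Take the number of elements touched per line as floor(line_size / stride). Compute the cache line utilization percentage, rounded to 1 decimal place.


Elements per cache line = floor(256 / 12) = 21
Bytes used = 21 * 2 = 42
Utilization = 42 / 256 * 100 = 16.4%

16.4


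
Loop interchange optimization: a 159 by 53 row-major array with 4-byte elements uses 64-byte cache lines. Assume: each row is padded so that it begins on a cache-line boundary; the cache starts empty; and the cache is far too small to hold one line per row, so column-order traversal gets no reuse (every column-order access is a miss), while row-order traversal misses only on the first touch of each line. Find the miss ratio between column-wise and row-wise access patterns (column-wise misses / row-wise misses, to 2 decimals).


Each row occupies 53 * 4 = 212 bytes and starts on a line boundary, so it spans ceil(212 / 64) = 4 cache lines.
Row-major traversal misses (one per line touched): 159 * ceil(53 * 4 / 64) = 636
Column-major traversal misses (no reuse, every access misses): 159 * 53 = 8427
Ratio = 8427 / 636 = 13.25

13.25


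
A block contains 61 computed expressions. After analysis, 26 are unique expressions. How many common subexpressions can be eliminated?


CSE count = total expressions - unique expressions
= 61 - 26 = 35

35


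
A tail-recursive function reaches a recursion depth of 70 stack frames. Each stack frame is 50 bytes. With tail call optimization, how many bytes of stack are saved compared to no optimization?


Without TCO: 70 * 50 = 3500 bytes
With TCO: reuse 1 frame = 50 bytes
Savings = 3500 - 50 = 3450

3450


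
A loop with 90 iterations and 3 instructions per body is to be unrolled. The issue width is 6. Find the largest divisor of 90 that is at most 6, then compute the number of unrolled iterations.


Largest divisor of 90 <= 6 is 6
New iterations = 90 / 6 = 15

15


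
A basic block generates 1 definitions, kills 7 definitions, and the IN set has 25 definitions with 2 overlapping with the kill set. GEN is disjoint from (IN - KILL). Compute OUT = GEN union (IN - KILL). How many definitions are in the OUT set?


IN - KILL: 25 - 2 = 23 surviving definitions
OUT = GEN + surviving = 1 + 23 = 24

24


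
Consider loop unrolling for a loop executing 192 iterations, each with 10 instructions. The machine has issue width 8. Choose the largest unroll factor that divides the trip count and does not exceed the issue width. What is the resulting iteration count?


Largest divisor of 192 <= 8 is 8
New iterations = 192 / 8 = 24

24


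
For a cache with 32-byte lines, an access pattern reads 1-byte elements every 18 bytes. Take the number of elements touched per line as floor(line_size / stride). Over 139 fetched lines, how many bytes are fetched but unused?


Elements per line = floor(32 / 18) = 1
Bytes used per line = 1 * 1 = 1
Wasted per line = 32 - 1 = 31
Total wasted = 31 * 139 = 4309

4309


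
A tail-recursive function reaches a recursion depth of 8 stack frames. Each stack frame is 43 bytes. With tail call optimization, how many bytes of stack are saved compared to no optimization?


Without TCO: 8 * 43 = 344 bytes
With TCO: reuse 1 frame = 43 bytes
Savings = 344 - 43 = 301

301


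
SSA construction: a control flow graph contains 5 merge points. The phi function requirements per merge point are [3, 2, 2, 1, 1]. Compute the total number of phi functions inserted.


Total phi functions = sum of phi functions at each join node
= 3 + 2 + 2 + 1 + 1 = 9

9


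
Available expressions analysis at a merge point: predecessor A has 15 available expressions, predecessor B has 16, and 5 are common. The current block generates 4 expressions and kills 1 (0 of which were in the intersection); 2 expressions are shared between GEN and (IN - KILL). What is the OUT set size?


IN = intersection of predecessors = 5
IN - KILL = 5 - 0 = 5
|OUT| = |GEN| + |IN - KILL| - |GEN ∩ (IN - KILL)| = 4 + 5 - 2 = 7

7


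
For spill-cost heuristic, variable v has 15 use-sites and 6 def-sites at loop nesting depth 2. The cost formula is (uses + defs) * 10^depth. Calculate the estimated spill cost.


uses + defs = 15 + 6 = 21
10^2 = 100
Spill cost = 21 * 100 = 2100

2100


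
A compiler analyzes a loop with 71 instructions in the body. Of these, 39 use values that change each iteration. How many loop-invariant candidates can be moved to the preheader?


Invariant candidates = total - loop-dependent
= 71 - 39 = 32

32


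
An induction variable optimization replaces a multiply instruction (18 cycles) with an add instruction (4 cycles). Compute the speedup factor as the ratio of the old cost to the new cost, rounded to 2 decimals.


Ratio = mult_cost / add_cost = 18 / 4 = 4.5

4.5


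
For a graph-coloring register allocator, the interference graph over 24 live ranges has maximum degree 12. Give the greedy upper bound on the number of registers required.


Greedy coloring never needs more than (max_degree + 1) colors: when coloring a vertex, at most max_degree neighbors are already colored.
Upper bound = 12 + 1 = 13

13


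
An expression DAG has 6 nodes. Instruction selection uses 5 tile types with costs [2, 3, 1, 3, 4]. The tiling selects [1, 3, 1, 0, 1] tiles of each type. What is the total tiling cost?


Total cost = sum(count_i * cost_i)
= 1*2 + 3*3 + 1*1 + 0*3 + 1*4
= 16

16


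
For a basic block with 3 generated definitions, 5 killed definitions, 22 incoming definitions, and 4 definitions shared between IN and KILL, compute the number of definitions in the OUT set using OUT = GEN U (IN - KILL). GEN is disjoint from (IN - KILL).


IN - KILL: 22 - 4 = 18 surviving definitions
OUT = GEN + surviving = 3 + 18 = 21

21


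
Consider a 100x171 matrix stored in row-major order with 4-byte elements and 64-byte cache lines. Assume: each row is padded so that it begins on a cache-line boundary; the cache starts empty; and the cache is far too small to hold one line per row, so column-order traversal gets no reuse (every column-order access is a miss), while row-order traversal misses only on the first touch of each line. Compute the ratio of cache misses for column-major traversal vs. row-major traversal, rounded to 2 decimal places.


Each row occupies 171 * 4 = 684 bytes and starts on a line boundary, so it spans ceil(684 / 64) = 11 cache lines.
Row-major traversal misses (one per line touched): 100 * ceil(171 * 4 / 64) = 1100
Column-major traversal misses (no reuse, every access misses): 100 * 171 = 17100
Ratio = 17100 / 1100 = 15.55

15.55


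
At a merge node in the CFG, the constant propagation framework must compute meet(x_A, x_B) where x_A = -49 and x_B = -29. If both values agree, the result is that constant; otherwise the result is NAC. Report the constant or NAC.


Meet operation: if both paths give the same constant, result is that constant; if they differ, result is NAC (not-a-constant).
Path A: -49, Path B: -29 -> differ
Result: not-a-constant -> NAC

NAC


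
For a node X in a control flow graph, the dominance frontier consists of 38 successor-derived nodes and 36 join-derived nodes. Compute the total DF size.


DF(X) = direct successor contributions + join point contributions
= 38 + 36 = 74

74


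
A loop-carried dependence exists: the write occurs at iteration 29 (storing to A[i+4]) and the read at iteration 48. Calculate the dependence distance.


Distance = read iteration - write iteration
= 48 - 29 = 19

19


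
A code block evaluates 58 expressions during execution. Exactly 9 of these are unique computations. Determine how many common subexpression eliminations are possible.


CSE count = total expressions - unique expressions
= 58 - 9 = 49

49


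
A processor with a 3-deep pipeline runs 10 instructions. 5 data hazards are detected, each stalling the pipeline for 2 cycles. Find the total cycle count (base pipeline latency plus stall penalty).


Base cycles = 3 + 10 - 1 = 12
Total stalls = 5 * 2 = 10
Total = 12 + 10 = 22

22


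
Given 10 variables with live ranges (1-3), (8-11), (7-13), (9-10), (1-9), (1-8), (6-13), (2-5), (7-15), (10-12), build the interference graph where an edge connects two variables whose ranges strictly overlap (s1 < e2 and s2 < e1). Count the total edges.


Check all pairs for overlapping intervals.
Two intervals (s1,e1) and (s2,e2) overlap if s1 < e2 and s2 < e1.
v0 (1-3) vs v1..v9: overlaps v4, v5, v7 -> 3
v1 (8-11) vs v2..v9: overlaps v2, v3, v4, v6, v8, v9 -> 6
v2 (7-13) vs v3..v9: overlaps v3, v4, v5, v6, v8, v9 -> 6
v3 (9-10) vs v4..v9: overlaps v6, v8 -> 2
v4 (1-9) vs v5..v9: overlaps v5, v6, v7, v8 -> 4
v5 (1-8) vs v6..v9: overlaps v6, v7, v8 -> 3
v6 (6-13) vs v7..v9: overlaps v8, v9 -> 2
v7 (2-5) vs v8..v9: overlaps none -> 0
v8 (7-15) vs v9: overlaps v9 -> 1
Total overlapping pairs = 3 + 6 + 6 + 2 + 4 + 3 + 2 + 0 + 1 = 27

27


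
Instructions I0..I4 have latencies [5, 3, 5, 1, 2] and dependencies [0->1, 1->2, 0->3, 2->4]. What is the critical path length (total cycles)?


Compute longest path through dependency graph: dist(Ik) = max over predecessors of dist + latency(Ik).
dist(I0) = latency 5 = 5
dist(I1) = dist(I0) + 3 = 5 + 3 = 8
dist(I2) = dist(I1) + 5 = 8 + 5 = 13
dist(I3) = dist(I0) + 1 = 5 + 1 = 6
dist(I4) = dist(I2) + 2 = 13 + 2 = 15
Critical path = max dist = 15

15


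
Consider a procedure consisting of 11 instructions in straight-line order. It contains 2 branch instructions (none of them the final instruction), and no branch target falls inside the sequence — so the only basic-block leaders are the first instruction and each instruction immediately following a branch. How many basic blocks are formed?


With no in-sequence branch targets, the leaders are the first instruction plus the instruction after each branch.
Number of basic blocks = branches + 1
= 2 + 1 = 3

3


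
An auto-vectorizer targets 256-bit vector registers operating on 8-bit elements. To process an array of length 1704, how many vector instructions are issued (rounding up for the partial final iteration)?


Width = 256 / 8 = 32 elements per vector op
Iterations = ceil(1704 / 32) = 54

54


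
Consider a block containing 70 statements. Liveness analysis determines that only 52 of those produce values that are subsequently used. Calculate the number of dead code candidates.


Dead code = total statements - live definitions
= 70 - 52 = 18

18


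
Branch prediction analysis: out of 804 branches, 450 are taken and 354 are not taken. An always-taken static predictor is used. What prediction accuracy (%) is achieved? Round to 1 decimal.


Predictor: always-taken
Correct predictions = 450
Accuracy = 450 / 804 * 100 = 56.0%

56.0


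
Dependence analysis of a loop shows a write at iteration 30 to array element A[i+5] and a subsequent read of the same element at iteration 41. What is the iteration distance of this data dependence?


Distance = read iteration - write iteration
= 41 - 30 = 11

11


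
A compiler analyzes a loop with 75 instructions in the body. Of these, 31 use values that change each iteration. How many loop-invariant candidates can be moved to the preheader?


Invariant candidates = total - loop-dependent
= 75 - 31 = 44

44


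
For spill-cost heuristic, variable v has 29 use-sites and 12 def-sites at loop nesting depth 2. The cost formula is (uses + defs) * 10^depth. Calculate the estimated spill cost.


uses + defs = 29 + 12 = 41
10^2 = 100
Spill cost = 41 * 100 = 4100

4100


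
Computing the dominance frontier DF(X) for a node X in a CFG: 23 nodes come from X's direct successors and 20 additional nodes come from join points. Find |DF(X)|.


DF(X) = direct successor contributions + join point contributions
= 23 + 20 = 43

43


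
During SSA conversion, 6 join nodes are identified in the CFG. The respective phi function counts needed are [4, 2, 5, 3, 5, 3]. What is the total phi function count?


Total phi functions = sum of phi functions at each join node
= 4 + 2 + 5 + 3 + 5 + 3 = 22

22


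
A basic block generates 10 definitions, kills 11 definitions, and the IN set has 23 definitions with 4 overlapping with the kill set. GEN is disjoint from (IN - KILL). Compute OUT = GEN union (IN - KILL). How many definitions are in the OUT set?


IN - KILL: 23 - 4 = 19 surviving definitions
OUT = GEN + surviving = 10 + 19 = 29

29


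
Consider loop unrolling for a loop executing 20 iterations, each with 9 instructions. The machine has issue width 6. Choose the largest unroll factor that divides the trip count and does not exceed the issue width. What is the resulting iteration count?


Largest divisor of 20 <= 6 is 5
New iterations = 20 / 5 = 4

4


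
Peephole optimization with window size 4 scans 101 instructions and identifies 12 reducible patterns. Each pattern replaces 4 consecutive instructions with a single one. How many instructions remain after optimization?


Each match removes 3 instructions.
Total removed = 12 * 3 = 36
Remaining = 101 - 36 = 65

65


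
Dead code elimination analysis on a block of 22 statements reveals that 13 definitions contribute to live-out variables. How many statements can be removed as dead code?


Dead code = total statements - live definitions
= 22 - 13 = 9

9


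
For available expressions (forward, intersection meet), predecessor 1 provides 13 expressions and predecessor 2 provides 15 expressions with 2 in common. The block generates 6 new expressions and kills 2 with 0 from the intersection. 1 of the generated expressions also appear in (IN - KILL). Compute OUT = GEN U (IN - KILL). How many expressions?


IN = intersection of predecessors = 2
IN - KILL = 2 - 0 = 2
|OUT| = |GEN| + |IN - KILL| - |GEN ∩ (IN - KILL)| = 6 + 2 - 1 = 7

7


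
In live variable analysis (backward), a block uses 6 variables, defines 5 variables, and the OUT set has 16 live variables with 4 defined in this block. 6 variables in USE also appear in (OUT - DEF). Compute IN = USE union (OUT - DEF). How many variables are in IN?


OUT - DEF: 16 - 4 = 12
|IN| = |USE| + |OUT - DEF| - |USE ∩ (OUT - DEF)| = 6 + 12 - 6 = 12

12


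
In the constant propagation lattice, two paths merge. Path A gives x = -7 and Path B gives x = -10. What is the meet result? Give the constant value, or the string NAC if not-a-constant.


Meet operation: if both paths give the same constant, result is that constant; if they differ, result is NAC (not-a-constant).
Path A: -7, Path B: -10 -> differ
Result: not-a-constant -> NAC

NAC


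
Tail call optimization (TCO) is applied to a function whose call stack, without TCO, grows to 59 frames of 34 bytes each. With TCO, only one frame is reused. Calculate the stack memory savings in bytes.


Without TCO: 59 * 34 = 2006 bytes
With TCO: reuse 1 frame = 34 bytes
Savings = 2006 - 34 = 1972

1972


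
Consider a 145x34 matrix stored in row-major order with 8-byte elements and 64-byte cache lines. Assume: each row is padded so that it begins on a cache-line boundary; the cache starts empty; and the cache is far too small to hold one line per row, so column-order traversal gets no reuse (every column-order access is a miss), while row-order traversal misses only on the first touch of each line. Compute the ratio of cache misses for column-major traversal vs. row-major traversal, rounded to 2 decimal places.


Each row occupies 34 * 8 = 272 bytes and starts on a line boundary, so it spans ceil(272 / 64) = 5 cache lines.
Row-major traversal misses (one per line touched): 145 * ceil(34 * 8 / 64) = 725
Column-major traversal misses (no reuse, every access misses): 145 * 34 = 4930
Ratio = 4930 / 725 = 6.8

6.8


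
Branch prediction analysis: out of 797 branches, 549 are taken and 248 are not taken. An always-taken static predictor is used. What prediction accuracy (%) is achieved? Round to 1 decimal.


Predictor: always-taken
Correct predictions = 549
Accuracy = 549 / 797 * 100 = 68.9%

68.9


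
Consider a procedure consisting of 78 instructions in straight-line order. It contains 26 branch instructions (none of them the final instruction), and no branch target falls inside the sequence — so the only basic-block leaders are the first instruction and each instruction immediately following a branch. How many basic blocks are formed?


With no in-sequence branch targets, the leaders are the first instruction plus the instruction after each branch.
Number of basic blocks = branches + 1
= 26 + 1 = 27

27


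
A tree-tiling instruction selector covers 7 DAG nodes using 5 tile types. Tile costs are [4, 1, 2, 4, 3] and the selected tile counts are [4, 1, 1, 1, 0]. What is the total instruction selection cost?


Total cost = sum(count_i * cost_i)
= 4*4 + 1*1 + 1*2 + 1*4 + 0*3
= 23

23


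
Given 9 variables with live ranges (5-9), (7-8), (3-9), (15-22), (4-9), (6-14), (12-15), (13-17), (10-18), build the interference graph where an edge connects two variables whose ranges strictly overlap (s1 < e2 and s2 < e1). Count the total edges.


Check all pairs for overlapping intervals.
Two intervals (s1,e1) and (s2,e2) overlap if s1 < e2 and s2 < e1.
v0 (5-9) vs v1..v8: overlaps v1, v2, v4, v5 -> 4
v1 (7-8) vs v2..v8: overlaps v2, v4, v5 -> 3
v2 (3-9) vs v3..v8: overlaps v4, v5 -> 2
v3 (15-22) vs v4..v8: overlaps v7, v8 -> 2
v4 (4-9) vs v5..v8: overlaps v5 -> 1
v5 (6-14) vs v6..v8: overlaps v6, v7, v8 -> 3
v6 (12-15) vs v7..v8: overlaps v7, v8 -> 2
v7 (13-17) vs v8: overlaps v8 -> 1
Total overlapping pairs = 4 + 3 + 2 + 2 + 1 + 3 + 2 + 1 = 18

18
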